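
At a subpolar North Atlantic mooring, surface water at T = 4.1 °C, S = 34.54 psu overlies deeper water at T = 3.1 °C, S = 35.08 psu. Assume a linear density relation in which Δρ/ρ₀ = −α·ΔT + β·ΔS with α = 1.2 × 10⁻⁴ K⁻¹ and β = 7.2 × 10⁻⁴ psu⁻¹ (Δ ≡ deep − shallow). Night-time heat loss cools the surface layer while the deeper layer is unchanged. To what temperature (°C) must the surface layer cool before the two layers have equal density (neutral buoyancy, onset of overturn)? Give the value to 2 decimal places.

Neutral buoyancy requires Δρ = 0, i.e. −α(T_deep − T_surf′) + β(S_deep − S_surf) = 0.
T_surf′ = T_deep − (β/α)·ΔS = 3.1 − (7.2 × 10⁻⁴/1.2 × 10⁻⁴)·(+0.54) = -0.1400 °C.
Cooling required: 4.1 − (-0.1400) = 4.2400 °C.

-0.14 °C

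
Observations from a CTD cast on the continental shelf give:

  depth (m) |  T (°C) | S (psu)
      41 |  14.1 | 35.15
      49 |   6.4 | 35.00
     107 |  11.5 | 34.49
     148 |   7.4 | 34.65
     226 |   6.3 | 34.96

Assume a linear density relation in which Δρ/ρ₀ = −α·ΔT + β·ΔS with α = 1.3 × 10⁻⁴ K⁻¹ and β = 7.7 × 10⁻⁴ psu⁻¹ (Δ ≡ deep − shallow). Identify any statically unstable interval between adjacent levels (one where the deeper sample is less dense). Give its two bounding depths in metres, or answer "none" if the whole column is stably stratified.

Evaluate Δρ/ρ₀ = −αΔT + βΔS across each adjacent pair:
  41–49 m: −αΔT+βΔS = −(1.3 × 10⁻⁴)(-7.7)+(7.7 × 10⁻⁴)(-0.15) = 8.9 × 10⁻⁴ → stable
  49–107 m: −αΔT+βΔS = −(1.3 × 10⁻⁴)(+5.1)+(7.7 × 10⁻⁴)(-0.51) = -1.1 × 10⁻³ → UNSTABLE
  107–148 m: −αΔT+βΔS = −(1.3 × 10⁻⁴)(-4.1)+(7.7 × 10⁻⁴)(+0.16) = 6.6 × 10⁻⁴ → stable
  148–226 m: −αΔT+βΔS = −(1.3 × 10⁻⁴)(-1.1)+(7.7 × 10⁻⁴)(+0.31) = 3.8 × 10⁻⁴ → stable
The 49–107 m interval has Δρ < 0: lighter water underlies denser water.

49–107 m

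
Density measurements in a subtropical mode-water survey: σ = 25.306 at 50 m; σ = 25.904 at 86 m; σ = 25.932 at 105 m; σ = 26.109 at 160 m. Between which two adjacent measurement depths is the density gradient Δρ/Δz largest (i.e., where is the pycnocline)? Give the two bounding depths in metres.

Compute the density gradient over each adjacent pair:
  50–86 m: Δρ/Δz = 0.598/36 = 0.017 kg m⁻⁴
  86–105 m: Δρ/Δz = 0.028/19 = 1.5 × 10⁻³ kg m⁻⁴
  105–160 m: Δρ/Δz = 0.177/55 = 3.2 × 10⁻³ kg m⁻⁴
The largest gradient is in the 50–86 m interval — the pycnocline.

50–86 m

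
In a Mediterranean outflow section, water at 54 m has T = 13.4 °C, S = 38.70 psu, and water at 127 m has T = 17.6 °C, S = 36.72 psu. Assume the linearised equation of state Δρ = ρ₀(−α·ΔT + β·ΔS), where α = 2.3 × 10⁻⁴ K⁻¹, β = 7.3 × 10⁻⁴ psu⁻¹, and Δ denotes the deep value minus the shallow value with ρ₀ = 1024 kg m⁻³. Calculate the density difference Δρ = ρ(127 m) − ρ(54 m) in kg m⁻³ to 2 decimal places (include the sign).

-2.47 kg m⁻³

ΔT = +4.2 K, ΔS = -1.98 psu (deep − shallow).
Δρ/ρ₀ = −(2.3 × 10⁻⁴)(+4.2) + (7.3 × 10⁻⁴)(-1.98) = -2.4114 × 10⁻³.
Δρ = 1024 × (-2.4114 × 10⁻³) = -2.47 kg m⁻³.
Negative Δρ: lighter below, statically unstable.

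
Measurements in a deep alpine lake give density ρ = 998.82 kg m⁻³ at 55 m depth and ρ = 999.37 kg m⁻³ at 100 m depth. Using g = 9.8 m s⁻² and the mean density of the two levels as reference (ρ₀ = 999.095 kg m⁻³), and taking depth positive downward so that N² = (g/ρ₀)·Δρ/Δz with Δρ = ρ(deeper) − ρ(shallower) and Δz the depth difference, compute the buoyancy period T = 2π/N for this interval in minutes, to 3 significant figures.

Δρ = 999.37 − 998.82 = 0.55 kg m⁻³ over Δz = 100 − 55 = 45 m.
N² = (9.8/999.095) × (0.55/45) = 1.1989 × 10⁻⁴ s⁻².
N = √(1.1989 × 10⁻⁴) = 0.010949 rad s⁻¹, so T = 2π/N = 573.86 s = 9.5643 min ≈ 9.56 min.

9.56 min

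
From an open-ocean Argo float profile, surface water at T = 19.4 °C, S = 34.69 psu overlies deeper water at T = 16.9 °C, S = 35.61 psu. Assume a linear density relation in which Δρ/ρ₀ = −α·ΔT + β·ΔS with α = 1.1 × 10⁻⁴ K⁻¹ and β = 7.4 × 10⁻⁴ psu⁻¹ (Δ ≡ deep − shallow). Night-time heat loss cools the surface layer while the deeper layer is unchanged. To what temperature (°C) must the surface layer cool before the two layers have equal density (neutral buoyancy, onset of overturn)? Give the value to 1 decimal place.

Neutral buoyancy requires Δρ = 0, i.e. −α(T_deep − T_surf′) + β(S_deep − S_surf) = 0.
T_surf′ = T_deep − (β/α)·ΔS = 16.9 − (7.4 × 10⁻⁴/1.1 × 10⁻⁴)·(+0.92) = 10.711 °C.
Cooling required: 19.4 − (10.711) = 8.689 °C.

10.7 °C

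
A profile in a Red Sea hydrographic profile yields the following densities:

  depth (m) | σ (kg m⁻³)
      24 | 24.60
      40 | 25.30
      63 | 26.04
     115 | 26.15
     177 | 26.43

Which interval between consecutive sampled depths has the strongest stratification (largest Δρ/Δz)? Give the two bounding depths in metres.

24–40 m

Compute the density gradient over each adjacent pair:
  24–40 m: Δρ/Δz = 0.70/16 = 0.044 kg m⁻⁴
  40–63 m: Δρ/Δz = 0.74/23 = 0.032 kg m⁻⁴
  63–115 m: Δρ/Δz = 0.11/52 = 2.1 × 10⁻³ kg m⁻⁴
  115–177 m: Δρ/Δz = 0.28/62 = 4.5 × 10⁻³ kg m⁻⁴
The largest gradient is in the 24–40 m interval — the pycnocline.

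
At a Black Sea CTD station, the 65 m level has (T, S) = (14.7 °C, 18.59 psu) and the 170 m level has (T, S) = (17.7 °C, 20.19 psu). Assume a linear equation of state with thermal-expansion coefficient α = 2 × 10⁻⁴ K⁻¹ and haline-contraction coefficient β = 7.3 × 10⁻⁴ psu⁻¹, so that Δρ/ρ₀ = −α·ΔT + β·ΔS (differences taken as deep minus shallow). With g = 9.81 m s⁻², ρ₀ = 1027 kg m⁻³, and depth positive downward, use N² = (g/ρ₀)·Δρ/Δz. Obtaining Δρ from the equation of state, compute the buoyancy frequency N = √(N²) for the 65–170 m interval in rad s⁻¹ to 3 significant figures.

ΔT = +3.0 K, ΔS = +1.60 psu (deep − shallow).
Δρ/ρ₀ = −αΔT + βΔS = -6.00 × 10⁻⁴ + 1.168 × 10⁻³ = 5.68 × 10⁻⁴, so Δρ ≈ 0.5833 kg m⁻³.
N² = (g/ρ₀)·Δρ/Δz = g·(Δρ/ρ₀)/Δz = 9.81 × 5.68 × 10⁻⁴ / 105 = 5.3067 × 10⁻⁵ s⁻².
N = √(5.3067 × 10⁻⁵) = 7.2847 × 10⁻³ rad s⁻¹ ≈ 7.28 × 10⁻³ rad s⁻¹.

7.28 × 10⁻³ rad s⁻¹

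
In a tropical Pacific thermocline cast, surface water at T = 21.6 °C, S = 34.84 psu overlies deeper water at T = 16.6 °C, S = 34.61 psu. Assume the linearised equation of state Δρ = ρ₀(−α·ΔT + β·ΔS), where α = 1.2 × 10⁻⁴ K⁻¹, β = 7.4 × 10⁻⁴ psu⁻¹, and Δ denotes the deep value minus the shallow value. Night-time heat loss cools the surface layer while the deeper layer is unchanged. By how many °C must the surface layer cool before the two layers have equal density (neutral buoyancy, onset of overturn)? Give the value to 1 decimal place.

Neutral buoyancy requires Δρ = 0, i.e. −α(T_deep − T_surf′) + β(S_deep − S_surf) = 0.
T_surf′ = T_deep − (β/α)·ΔS = 16.6 − (7.4 × 10⁻⁴/1.2 × 10⁻⁴)·(-0.23) = 18.018 °C.
Cooling required: 21.6 − (18.018) = 3.582 °C.

3.6 °C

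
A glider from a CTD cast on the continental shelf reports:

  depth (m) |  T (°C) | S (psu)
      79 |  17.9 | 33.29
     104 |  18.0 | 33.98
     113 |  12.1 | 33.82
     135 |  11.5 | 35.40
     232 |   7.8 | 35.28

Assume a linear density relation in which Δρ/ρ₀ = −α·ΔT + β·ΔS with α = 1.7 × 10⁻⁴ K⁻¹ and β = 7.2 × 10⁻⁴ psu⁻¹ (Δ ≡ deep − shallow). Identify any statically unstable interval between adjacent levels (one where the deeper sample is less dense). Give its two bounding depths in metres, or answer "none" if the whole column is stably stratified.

none

Evaluate Δρ/ρ₀ = −αΔT + βΔS across each adjacent pair:
  79–104 m: −αΔT+βΔS = −(1.7 × 10⁻⁴)(+0.1)+(7.2 × 10⁻⁴)(+0.69) = 4.8 × 10⁻⁴ → stable
  104–113 m: −αΔT+βΔS = −(1.7 × 10⁻⁴)(-5.9)+(7.2 × 10⁻⁴)(-0.16) = 8.9 × 10⁻⁴ → stable
  113–135 m: −αΔT+βΔS = −(1.7 × 10⁻⁴)(-0.6)+(7.2 × 10⁻⁴)(+1.58) = 1.2 × 10⁻³ → stable
  135–232 m: −αΔT+βΔS = −(1.7 × 10⁻⁴)(-3.7)+(7.2 × 10⁻⁴)(-0.12) = 5.4 × 10⁻⁴ → stable
Every interval has Δρ > 0: the column is stably stratified throughout.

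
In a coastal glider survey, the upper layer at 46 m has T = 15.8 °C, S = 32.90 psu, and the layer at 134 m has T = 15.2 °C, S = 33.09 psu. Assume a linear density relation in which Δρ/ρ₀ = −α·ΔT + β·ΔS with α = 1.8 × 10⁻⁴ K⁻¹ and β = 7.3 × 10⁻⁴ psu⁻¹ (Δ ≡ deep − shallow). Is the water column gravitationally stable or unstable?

stable

ΔT = 15.2 − 15.8 = -0.6 K and ΔS = 33.09 − 32.90 = +0.19 psu (deep − shallow).
−αΔT = 1.08 × 10⁻⁴; βΔS = 1.387 × 10⁻⁴; sum Δρ/ρ₀ = 2.467 × 10⁻⁴.
Δρ/ρ₀ > 0, so Δρ > 0: deeper water is denser → statically stable.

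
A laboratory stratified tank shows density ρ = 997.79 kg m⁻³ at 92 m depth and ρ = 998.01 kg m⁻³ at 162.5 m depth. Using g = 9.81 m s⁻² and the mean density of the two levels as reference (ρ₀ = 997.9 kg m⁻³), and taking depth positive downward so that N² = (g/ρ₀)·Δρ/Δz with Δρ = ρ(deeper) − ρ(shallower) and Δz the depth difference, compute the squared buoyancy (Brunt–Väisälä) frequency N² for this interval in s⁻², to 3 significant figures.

3.07 × 10⁻⁵ s⁻²

Δρ = 998.01 − 997.79 = 0.22 kg m⁻³ over Δz = 162.5 − 92 = 70.5 m.
N² = (9.81/997.9) × (0.22/70.5) = 3.0677 × 10⁻⁵ s⁻² ≈ 3.07 × 10⁻⁵ s⁻².
N² > 0, so the interval is statically stable.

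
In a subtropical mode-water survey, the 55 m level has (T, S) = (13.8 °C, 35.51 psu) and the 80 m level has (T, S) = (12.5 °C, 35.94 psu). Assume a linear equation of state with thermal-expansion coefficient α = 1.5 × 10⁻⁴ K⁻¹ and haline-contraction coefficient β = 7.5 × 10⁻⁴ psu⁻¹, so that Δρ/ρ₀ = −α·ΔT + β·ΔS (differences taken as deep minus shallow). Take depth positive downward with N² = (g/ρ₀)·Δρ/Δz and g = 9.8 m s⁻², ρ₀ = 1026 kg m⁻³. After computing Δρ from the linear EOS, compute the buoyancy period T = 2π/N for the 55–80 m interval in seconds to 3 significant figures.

ΔT = -1.3 K, ΔS = +0.43 psu (deep − shallow).
Δρ/ρ₀ = −αΔT + βΔS = 1.95 × 10⁻⁴ + 3.225 × 10⁻⁴ = 5.175 × 10⁻⁴, so Δρ ≈ 0.5310 kg m⁻³.
N² = (g/ρ₀)·Δρ/Δz = g·(Δρ/ρ₀)/Δz = 9.8 × 5.175 × 10⁻⁴ / 25 = 2.0286 × 10⁻⁴ s⁻².
N = √(2.0286 × 10⁻⁴) = 0.014243 rad s⁻¹ → T = 2π/N = 441.14 s ≈ 441 s.

441 s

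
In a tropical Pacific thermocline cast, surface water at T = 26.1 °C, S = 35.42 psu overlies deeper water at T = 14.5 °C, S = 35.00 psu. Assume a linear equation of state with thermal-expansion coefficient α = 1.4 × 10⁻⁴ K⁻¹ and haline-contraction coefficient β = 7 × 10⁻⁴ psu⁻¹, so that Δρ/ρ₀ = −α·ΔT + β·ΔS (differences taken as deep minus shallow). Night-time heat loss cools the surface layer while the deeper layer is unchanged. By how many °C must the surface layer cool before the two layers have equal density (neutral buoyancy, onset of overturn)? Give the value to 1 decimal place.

Neutral buoyancy requires Δρ = 0, i.e. −α(T_deep − T_surf′) + β(S_deep − S_surf) = 0.
T_surf′ = T_deep − (β/α)·ΔS = 14.5 − (7 × 10⁻⁴/1.4 × 10⁻⁴)·(-0.42) = 16.600 °C.
Cooling required: 26.1 − (16.600) = 9.500 °C.

9.5 °C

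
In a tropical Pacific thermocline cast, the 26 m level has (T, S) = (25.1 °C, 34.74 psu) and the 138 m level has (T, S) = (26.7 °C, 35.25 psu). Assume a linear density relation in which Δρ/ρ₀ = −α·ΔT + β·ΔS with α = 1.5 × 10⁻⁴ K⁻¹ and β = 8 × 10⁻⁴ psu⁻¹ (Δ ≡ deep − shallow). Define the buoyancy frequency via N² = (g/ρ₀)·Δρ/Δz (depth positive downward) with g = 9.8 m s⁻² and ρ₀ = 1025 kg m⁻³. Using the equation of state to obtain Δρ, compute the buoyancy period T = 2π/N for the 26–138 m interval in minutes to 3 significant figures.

27.3 min

ΔT = +1.6 K, ΔS = +0.51 psu (deep − shallow).
Δρ/ρ₀ = −αΔT + βΔS = -2.40 × 10⁻⁴ + 4.08 × 10⁻⁴ = 1.68 × 10⁻⁴, so Δρ ≈ 0.1722 kg m⁻³.
N² = (g/ρ₀)·Δρ/Δz = g·(Δρ/ρ₀)/Δz = 9.8 × 1.68 × 10⁻⁴ / 112 = 1.4700 × 10⁻⁵ s⁻².
N = √(1.4700 × 10⁻⁵) = 3.8341 × 10⁻³ rad s⁻¹ → T = 2π/N = 1.6388 × 10³ s = 27.313 min ≈ 27.3 min.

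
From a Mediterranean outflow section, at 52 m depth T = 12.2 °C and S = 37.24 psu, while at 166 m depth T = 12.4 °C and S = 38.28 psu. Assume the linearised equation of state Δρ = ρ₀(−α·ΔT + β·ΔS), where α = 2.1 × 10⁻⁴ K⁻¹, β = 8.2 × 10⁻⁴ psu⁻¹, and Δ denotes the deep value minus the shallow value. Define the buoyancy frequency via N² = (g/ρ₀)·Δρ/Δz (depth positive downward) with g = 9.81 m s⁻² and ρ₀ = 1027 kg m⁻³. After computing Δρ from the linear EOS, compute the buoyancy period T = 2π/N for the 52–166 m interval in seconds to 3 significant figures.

ΔT = +0.2 K, ΔS = +1.04 psu (deep − shallow).
Δρ/ρ₀ = −αΔT + βΔS = -4.20 × 10⁻⁵ + 8.528 × 10⁻⁴ = 8.108 × 10⁻⁴, so Δρ ≈ 0.8327 kg m⁻³.
N² = (g/ρ₀)·Δρ/Δz = g·(Δρ/ρ₀)/Δz = 9.81 × 8.108 × 10⁻⁴ / 114 = 6.9771 × 10⁻⁵ s⁻².
N = √(6.9771 × 10⁻⁵) = 8.3529 × 10⁻³ rad s⁻¹ → T = 2π/N = 752.22 s ≈ 752 s.

752 s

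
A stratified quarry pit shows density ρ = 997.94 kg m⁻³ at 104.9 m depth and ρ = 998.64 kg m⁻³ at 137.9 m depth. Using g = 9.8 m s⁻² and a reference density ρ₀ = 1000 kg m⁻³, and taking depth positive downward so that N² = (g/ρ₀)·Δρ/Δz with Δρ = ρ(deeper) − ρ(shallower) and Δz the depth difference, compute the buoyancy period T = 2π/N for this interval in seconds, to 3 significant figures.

436 s

Δρ = 998.64 − 997.94 = 0.70 kg m⁻³ over Δz = 137.9 − 104.9 = 33 m.
N² = (9.8/1000) × (0.70/33) = 2.0788 × 10⁻⁴ s⁻².
N = √(2.0788 × 10⁻⁴) = 0.014418 rad s⁻¹, so T = 2π/N = 435.79 s ≈ 436 s.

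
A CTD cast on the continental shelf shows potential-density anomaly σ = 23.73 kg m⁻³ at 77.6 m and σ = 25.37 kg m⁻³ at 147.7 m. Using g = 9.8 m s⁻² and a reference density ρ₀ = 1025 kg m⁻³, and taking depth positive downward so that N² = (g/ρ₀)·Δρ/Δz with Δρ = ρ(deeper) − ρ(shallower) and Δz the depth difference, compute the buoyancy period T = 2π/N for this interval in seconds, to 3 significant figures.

420 s

Δρ = 1025.37 − 1023.73 = 1.64 kg m⁻³ over Δz = 147.7 − 77.6 = 70.1 m.
N² = (9.8/1025) × (1.64/70.1) = 2.2368 × 10⁻⁴ s⁻².
N = √(2.2368 × 10⁻⁴) = 0.014956 rad s⁻¹, so T = 2π/N = 420.11 s ≈ 420 s.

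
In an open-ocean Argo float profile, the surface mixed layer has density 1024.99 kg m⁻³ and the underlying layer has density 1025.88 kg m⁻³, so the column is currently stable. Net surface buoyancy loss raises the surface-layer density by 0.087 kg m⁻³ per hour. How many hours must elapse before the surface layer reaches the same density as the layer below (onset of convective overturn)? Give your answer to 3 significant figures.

Density deficit of the surface layer: 1025.88 − 1024.99 = 0.89 kg m⁻³.
Required change = 0.89 / 0.087 = 10.2 hours.

10.2 hours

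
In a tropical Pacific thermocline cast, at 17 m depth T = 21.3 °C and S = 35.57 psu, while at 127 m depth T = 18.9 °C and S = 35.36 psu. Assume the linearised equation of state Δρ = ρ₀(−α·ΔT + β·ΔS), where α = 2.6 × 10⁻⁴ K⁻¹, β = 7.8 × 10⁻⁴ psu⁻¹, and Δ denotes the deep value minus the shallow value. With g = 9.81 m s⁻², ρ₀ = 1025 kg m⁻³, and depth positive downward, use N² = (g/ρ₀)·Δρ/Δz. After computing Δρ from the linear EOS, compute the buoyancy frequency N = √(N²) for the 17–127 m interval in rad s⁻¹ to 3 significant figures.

ΔT = -2.4 K, ΔS = -0.21 psu (deep − shallow).
Δρ/ρ₀ = −αΔT + βΔS = 6.24 × 10⁻⁴ − 1.638 × 10⁻⁴ = 4.602 × 10⁻⁴, so Δρ ≈ 0.4717 kg m⁻³.
N² = (g/ρ₀)·Δρ/Δz = g·(Δρ/ρ₀)/Δz = 9.81 × 4.602 × 10⁻⁴ / 110 = 4.1041 × 10⁻⁵ s⁻².
N = √(4.1041 × 10⁻⁵) = 6.4063 × 10⁻³ rad s⁻¹ ≈ 6.41 × 10⁻³ rad s⁻¹.

6.41 × 10⁻³ rad s⁻¹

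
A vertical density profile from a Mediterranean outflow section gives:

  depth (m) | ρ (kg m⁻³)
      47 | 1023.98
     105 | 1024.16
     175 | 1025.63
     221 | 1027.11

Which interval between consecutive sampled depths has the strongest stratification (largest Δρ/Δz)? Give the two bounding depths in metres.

175–221 m

Compute the density gradient over each adjacent pair:
  47–105 m: Δρ/Δz = 0.18/58 = 3.1 × 10⁻³ kg m⁻⁴
  105–175 m: Δρ/Δz = 1.47/70 = 0.021 kg m⁻⁴
  175–221 m: Δρ/Δz = 1.48/46 = 0.032 kg m⁻⁴
The largest gradient is in the 175–221 m interval — the pycnocline.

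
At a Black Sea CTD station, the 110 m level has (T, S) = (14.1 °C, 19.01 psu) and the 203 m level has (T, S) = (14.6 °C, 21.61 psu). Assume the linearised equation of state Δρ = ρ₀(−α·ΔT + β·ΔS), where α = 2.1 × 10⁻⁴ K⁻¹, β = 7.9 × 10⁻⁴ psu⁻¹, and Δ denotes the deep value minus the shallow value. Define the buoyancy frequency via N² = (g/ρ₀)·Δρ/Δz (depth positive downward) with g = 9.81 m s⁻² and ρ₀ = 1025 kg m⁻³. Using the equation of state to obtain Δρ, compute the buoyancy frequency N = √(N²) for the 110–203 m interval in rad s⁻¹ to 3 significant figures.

ΔT = +0.5 K, ΔS = +2.60 psu (deep − shallow).
Δρ/ρ₀ = −αΔT + βΔS = -1.05 × 10⁻⁴ + 2.054 × 10⁻³ = 1.949 × 10⁻³, so Δρ ≈ 1.998 kg m⁻³.
N² = (g/ρ₀)·Δρ/Δz = g·(Δρ/ρ₀)/Δz = 9.81 × 1.949 × 10⁻³ / 93 = 2.0559 × 10⁻⁴ s⁻².
N = √(2.0559 × 10⁻⁴) = 0.014338 rad s⁻¹ ≈ 0.0143 rad s⁻¹.

0.0143 rad s⁻¹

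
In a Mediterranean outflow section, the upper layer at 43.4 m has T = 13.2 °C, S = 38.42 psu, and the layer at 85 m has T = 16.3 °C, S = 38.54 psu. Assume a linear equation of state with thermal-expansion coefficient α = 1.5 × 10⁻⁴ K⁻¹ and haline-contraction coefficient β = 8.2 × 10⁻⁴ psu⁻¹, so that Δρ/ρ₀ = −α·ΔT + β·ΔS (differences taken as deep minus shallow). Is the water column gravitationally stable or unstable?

ΔT = 16.3 − 13.2 = +3.1 K and ΔS = 38.54 − 38.42 = +0.12 psu (deep − shallow).
−αΔT = -4.65 × 10⁻⁴; βΔS = 9.84 × 10⁻⁵; sum Δρ/ρ₀ = -3.666 × 10⁻⁴.
Δρ/ρ₀ < 0, so Δρ < 0: deeper water is lighter → statically unstable; the column would overturn.

unstable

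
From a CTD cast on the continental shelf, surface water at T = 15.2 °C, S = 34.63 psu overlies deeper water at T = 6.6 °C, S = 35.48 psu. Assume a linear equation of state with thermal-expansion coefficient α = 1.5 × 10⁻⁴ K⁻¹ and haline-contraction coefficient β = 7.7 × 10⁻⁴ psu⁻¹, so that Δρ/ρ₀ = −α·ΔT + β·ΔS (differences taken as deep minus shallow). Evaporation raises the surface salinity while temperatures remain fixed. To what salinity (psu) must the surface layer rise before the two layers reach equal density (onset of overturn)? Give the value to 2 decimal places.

Neutral buoyancy requires −α(T_deep − T_surf) + β(S_deep − S_surf′) = 0.
S_surf′ = S_deep − (α/β)·ΔT = 35.48 − (1.5 × 10⁻⁴/7.7 × 10⁻⁴)·(-8.6) = 37.1553 psu.
Increase required: 37.1553 − 34.63 = 2.5253 psu.

37.16 psu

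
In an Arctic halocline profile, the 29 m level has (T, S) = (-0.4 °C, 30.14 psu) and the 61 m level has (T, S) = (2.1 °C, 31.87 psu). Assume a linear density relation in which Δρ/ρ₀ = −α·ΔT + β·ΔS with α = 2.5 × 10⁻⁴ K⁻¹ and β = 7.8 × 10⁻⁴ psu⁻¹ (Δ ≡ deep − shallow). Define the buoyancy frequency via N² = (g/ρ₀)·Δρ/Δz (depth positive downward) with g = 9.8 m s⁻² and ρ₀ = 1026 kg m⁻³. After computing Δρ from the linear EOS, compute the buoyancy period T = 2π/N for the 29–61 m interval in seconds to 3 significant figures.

422 s

ΔT = +2.5 K, ΔS = +1.73 psu (deep − shallow).
Δρ/ρ₀ = −αΔT + βΔS = -6.25 × 10⁻⁴ + 1.3494 × 10⁻³ = 7.244 × 10⁻⁴, so Δρ ≈ 0.7432 kg m⁻³.
N² = (g/ρ₀)·Δρ/Δz = g·(Δρ/ρ₀)/Δz = 9.8 × 7.244 × 10⁻⁴ / 32 = 2.2185 × 10⁻⁴ s⁻².
N = √(2.2185 × 10⁻⁴) = 0.014895 rad s⁻¹ → T = 2π/N = 421.83 s ≈ 422 s.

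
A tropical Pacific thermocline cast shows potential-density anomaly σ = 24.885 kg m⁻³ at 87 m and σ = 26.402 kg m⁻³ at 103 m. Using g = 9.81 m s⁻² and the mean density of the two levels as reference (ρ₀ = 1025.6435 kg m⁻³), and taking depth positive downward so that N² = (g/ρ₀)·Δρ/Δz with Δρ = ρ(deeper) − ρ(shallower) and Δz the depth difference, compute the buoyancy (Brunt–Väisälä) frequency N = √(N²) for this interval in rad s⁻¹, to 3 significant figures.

0.0301 rad s⁻¹

Δρ = 1026.402 − 1024.885 = 1.517 kg m⁻³ over Δz = 103 − 87 = 16 m.
N² = (9.81/1025.6435) × (1.517/16) = 9.0686 × 10⁻⁴ s⁻².
N = √(9.0686 × 10⁻⁴) = 0.030114 rad s⁻¹ ≈ 0.0301 rad s⁻¹.
A positive N² confirms static stability across the interval.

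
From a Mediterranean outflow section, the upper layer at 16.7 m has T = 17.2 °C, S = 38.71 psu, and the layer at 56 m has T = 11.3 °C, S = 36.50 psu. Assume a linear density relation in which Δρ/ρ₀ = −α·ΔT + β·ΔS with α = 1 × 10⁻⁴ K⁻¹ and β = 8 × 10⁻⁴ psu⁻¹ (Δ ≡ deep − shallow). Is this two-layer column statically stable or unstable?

unstable

ΔT = 11.3 − 17.2 = -5.9 K and ΔS = 36.50 − 38.71 = -2.21 psu (deep − shallow).
−αΔT = 5.90 × 10⁻⁴; βΔS = -1.768 × 10⁻³; sum Δρ/ρ₀ = -1.178 × 10⁻³.
Δρ/ρ₀ < 0, so Δρ < 0: deeper water is lighter → statically unstable; the column would overturn.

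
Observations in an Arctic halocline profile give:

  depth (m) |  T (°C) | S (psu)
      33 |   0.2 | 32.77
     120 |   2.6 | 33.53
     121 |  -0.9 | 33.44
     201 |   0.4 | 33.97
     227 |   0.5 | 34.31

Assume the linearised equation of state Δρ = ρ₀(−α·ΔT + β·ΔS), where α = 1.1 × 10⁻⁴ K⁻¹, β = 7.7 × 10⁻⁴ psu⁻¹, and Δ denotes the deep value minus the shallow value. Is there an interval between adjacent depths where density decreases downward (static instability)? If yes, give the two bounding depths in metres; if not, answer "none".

none

Evaluate Δρ/ρ₀ = −αΔT + βΔS across each adjacent pair:
  33–120 m: −αΔT+βΔS = −(1.1 × 10⁻⁴)(+2.4)+(7.7 × 10⁻⁴)(+0.76) = 3.2 × 10⁻⁴ → stable
  120–121 m: −αΔT+βΔS = −(1.1 × 10⁻⁴)(-3.5)+(7.7 × 10⁻⁴)(-0.09) = 3.2 × 10⁻⁴ → stable
  121–201 m: −αΔT+βΔS = −(1.1 × 10⁻⁴)(+1.3)+(7.7 × 10⁻⁴)(+0.53) = 2.7 × 10⁻⁴ → stable
  201–227 m: −αΔT+βΔS = −(1.1 × 10⁻⁴)(+0.1)+(7.7 × 10⁻⁴)(+0.34) = 2.5 × 10⁻⁴ → stable
Every interval has Δρ > 0: the column is stably stratified throughout.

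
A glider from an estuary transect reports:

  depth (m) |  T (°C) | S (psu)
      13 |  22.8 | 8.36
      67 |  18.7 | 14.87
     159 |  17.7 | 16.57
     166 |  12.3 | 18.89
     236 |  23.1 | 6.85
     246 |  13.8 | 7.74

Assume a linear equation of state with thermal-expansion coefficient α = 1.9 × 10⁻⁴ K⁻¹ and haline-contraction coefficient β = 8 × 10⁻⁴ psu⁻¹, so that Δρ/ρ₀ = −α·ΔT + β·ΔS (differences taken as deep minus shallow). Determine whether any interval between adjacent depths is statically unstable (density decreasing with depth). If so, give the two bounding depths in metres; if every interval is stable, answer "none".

166–236 m

Evaluate Δρ/ρ₀ = −αΔT + βΔS across each adjacent pair:
  13–67 m: −αΔT+βΔS = −(1.9 × 10⁻⁴)(-4.1)+(8 × 10⁻⁴)(+6.51) = 6.0 × 10⁻³ → stable
  67–159 m: −αΔT+βΔS = −(1.9 × 10⁻⁴)(-1.0)+(8 × 10⁻⁴)(+1.70) = 1.6 × 10⁻³ → stable
  159–166 m: −αΔT+βΔS = −(1.9 × 10⁻⁴)(-5.4)+(8 × 10⁻⁴)(+2.32) = 2.9 × 10⁻³ → stable
  166–236 m: −αΔT+βΔS = −(1.9 × 10⁻⁴)(+10.8)+(8 × 10⁻⁴)(-12.04) = -0.012 → UNSTABLE
  236–246 m: −αΔT+βΔS = −(1.9 × 10⁻⁴)(-9.3)+(8 × 10⁻⁴)(+0.89) = 2.5 × 10⁻³ → stable
The 166–236 m interval has Δρ < 0: lighter water underlies denser water.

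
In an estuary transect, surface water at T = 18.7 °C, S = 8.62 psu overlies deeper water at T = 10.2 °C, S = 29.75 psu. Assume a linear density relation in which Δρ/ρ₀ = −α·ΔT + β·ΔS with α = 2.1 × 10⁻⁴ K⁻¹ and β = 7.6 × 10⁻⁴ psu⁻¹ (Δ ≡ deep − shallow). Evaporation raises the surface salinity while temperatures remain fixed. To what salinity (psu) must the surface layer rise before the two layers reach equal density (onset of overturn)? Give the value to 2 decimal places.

Neutral buoyancy requires −α(T_deep − T_surf) + β(S_deep − S_surf′) = 0.
S_surf′ = S_deep − (α/β)·ΔT = 29.75 − (2.1 × 10⁻⁴/7.6 × 10⁻⁴)·(-8.5) = 32.0987 psu.
Increase required: 32.0987 − 8.62 = 23.4787 psu.

32.10 psu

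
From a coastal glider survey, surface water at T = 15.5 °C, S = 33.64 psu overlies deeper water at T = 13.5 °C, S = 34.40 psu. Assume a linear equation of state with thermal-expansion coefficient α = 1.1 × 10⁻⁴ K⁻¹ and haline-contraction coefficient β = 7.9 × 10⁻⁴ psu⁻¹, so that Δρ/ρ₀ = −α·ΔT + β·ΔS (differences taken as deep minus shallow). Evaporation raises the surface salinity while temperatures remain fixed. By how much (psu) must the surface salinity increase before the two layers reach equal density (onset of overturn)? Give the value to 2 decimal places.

1.04 psu

Neutral buoyancy requires −α(T_deep − T_surf) + β(S_deep − S_surf′) = 0.
S_surf′ = S_deep − (α/β)·ΔT = 34.40 − (1.1 × 10⁻⁴/7.9 × 10⁻⁴)·(-2.0) = 34.6785 psu.
Increase required: 34.6785 − 33.64 = 1.0385 psu.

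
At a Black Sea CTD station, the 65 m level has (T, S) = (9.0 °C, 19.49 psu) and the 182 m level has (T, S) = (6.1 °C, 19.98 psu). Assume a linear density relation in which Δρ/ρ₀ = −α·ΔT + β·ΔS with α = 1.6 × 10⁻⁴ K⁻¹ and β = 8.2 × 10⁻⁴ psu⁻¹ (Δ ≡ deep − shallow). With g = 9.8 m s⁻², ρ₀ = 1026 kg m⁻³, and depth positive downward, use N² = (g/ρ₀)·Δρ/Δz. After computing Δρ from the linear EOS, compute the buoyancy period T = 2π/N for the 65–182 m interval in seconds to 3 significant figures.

ΔT = -2.9 K, ΔS = +0.49 psu (deep − shallow).
Δρ/ρ₀ = −αΔT + βΔS = 4.64 × 10⁻⁴ + 4.018 × 10⁻⁴ = 8.658 × 10⁻⁴, so Δρ ≈ 0.8883 kg m⁻³.
N² = (g/ρ₀)·Δρ/Δz = g·(Δρ/ρ₀)/Δz = 9.8 × 8.658 × 10⁻⁴ / 117 = 7.2520 × 10⁻⁵ s⁻².
N = √(7.2520 × 10⁻⁵) = 8.5159 × 10⁻³ rad s⁻¹ → T = 2π/N = 737.82 s ≈ 738 s.

738 s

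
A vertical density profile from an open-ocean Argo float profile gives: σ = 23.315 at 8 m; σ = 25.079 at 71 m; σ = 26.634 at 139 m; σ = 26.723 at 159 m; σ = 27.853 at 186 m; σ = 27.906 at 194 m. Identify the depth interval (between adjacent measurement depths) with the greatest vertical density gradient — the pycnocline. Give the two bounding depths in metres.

159–186 m

Compute the density gradient over each adjacent pair:
  8–71 m: Δρ/Δz = 1.764/63 = 0.028 kg m⁻⁴
  71–139 m: Δρ/Δz = 1.555/68 = 0.023 kg m⁻⁴
  139–159 m: Δρ/Δz = 0.089/20 = 4.4 × 10⁻³ kg m⁻⁴
  159–186 m: Δρ/Δz = 1.130/27 = 0.042 kg m⁻⁴
  186–194 m: Δρ/Δz = 0.053/8 = 6.6 × 10⁻³ kg m⁻⁴
The largest gradient is in the 159–186 m interval — the pycnocline.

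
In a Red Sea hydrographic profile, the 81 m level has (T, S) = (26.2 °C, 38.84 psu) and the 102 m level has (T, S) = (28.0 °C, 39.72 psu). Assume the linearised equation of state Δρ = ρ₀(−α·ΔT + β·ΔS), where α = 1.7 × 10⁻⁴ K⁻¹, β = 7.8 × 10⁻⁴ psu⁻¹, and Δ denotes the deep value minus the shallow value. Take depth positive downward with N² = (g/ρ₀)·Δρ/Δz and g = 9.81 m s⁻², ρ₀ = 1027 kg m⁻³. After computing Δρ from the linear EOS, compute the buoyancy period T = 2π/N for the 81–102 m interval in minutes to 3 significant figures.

7.86 min

ΔT = +1.8 K, ΔS = +0.88 psu (deep − shallow).
Δρ/ρ₀ = −αΔT + βΔS = -3.06 × 10⁻⁴ + 6.864 × 10⁻⁴ = 3.804 × 10⁻⁴, so Δρ ≈ 0.3907 kg m⁻³.
N² = (g/ρ₀)·Δρ/Δz = g·(Δρ/ρ₀)/Δz = 9.81 × 3.804 × 10⁻⁴ / 21 = 1.7770 × 10⁻⁴ s⁻².
N = √(1.7770 × 10⁻⁴) = 0.013330 rad s⁻¹ → T = 2π/N = 471.36 s = 7.8560 min ≈ 7.86 min.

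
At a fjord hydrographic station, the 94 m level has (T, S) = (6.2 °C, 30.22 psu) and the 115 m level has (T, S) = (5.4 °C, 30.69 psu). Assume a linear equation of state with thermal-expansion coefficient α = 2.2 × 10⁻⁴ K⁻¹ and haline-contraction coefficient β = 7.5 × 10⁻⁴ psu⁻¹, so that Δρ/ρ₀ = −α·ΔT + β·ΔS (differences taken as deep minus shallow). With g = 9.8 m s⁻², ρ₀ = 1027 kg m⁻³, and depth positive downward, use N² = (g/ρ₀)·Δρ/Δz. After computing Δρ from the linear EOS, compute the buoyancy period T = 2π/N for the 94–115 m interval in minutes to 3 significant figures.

ΔT = -0.8 K, ΔS = +0.47 psu (deep − shallow).
Δρ/ρ₀ = −αΔT + βΔS = 1.76 × 10⁻⁴ + 3.525 × 10⁻⁴ = 5.285 × 10⁻⁴, so Δρ ≈ 0.5428 kg m⁻³.
N² = (g/ρ₀)·Δρ/Δz = g·(Δρ/ρ₀)/Δz = 9.8 × 5.285 × 10⁻⁴ / 21 = 2.4663 × 10⁻⁴ s⁻².
N = √(2.4663 × 10⁻⁴) = 0.015704 rad s⁻¹ → T = 2π/N = 400.10 s = 6.6683 min ≈ 6.67 min.

6.67 min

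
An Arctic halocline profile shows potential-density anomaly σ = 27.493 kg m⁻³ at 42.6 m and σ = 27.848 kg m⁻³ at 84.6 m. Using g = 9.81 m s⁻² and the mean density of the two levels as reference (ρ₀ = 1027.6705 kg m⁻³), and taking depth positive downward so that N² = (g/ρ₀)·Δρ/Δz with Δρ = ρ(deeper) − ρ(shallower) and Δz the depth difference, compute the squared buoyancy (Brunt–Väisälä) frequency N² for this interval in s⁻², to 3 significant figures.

8.07 × 10⁻⁵ s⁻²

Δρ = 1027.848 − 1027.493 = 0.355 kg m⁻³ over Δz = 84.6 − 42.6 = 42 m.
N² = (9.81/1027.6705) × (0.355/42) = 8.0685 × 10⁻⁵ s⁻² ≈ 8.07 × 10⁻⁵ s⁻².
Since Δρ > 0 the layer is stably stratified.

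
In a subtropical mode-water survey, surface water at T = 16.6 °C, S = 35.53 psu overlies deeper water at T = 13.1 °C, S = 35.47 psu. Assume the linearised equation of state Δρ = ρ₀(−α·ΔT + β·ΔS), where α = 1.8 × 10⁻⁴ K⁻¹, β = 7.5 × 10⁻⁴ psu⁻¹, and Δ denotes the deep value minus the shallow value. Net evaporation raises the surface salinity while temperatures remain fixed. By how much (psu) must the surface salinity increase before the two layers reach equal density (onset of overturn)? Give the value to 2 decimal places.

0.78 psu

Neutral buoyancy requires −α(T_deep − T_surf) + β(S_deep − S_surf′) = 0.
S_surf′ = S_deep − (α/β)·ΔT = 35.47 − (1.8 × 10⁻⁴/7.5 × 10⁻⁴)·(-3.5) = 36.3100 psu.
Increase required: 36.3100 − 35.53 = 0.7800 psu.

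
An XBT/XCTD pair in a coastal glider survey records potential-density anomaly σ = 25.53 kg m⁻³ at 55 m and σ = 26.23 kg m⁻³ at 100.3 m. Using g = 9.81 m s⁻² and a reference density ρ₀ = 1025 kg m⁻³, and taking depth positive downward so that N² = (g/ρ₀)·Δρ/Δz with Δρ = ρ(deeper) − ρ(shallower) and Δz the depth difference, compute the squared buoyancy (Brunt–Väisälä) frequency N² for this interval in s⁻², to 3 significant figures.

1.48 × 10⁻⁴ s⁻²

Δρ = 1026.23 − 1025.53 = 0.70 kg m⁻³ over Δz = 100.3 − 55 = 45.3 m.
N² = (9.81/1025) × (0.70/45.3) = 1.4789 × 10⁻⁴ s⁻² ≈ 1.48 × 10⁻⁴ s⁻².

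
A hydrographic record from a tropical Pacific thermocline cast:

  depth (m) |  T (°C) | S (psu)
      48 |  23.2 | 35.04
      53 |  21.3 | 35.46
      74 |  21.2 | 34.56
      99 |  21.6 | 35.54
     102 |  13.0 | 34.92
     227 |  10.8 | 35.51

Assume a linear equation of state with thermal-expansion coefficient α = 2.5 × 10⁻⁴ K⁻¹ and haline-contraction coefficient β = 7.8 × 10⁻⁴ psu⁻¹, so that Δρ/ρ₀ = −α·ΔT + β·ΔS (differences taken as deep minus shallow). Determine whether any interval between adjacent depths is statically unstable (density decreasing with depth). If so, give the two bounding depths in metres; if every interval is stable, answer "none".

53–74 m

Evaluate Δρ/ρ₀ = −αΔT + βΔS across each adjacent pair:
  48–53 m: −αΔT+βΔS = −(2.5 × 10⁻⁴)(-1.9)+(7.8 × 10⁻⁴)(+0.42) = 8.0 × 10⁻⁴ → stable
  53–74 m: −αΔT+βΔS = −(2.5 × 10⁻⁴)(-0.1)+(7.8 × 10⁻⁴)(-0.90) = -6.8 × 10⁻⁴ → UNSTABLE
  74–99 m: −αΔT+βΔS = −(2.5 × 10⁻⁴)(+0.4)+(7.8 × 10⁻⁴)(+0.98) = 6.6 × 10⁻⁴ → stable
  99–102 m: −αΔT+βΔS = −(2.5 × 10⁻⁴)(-8.6)+(7.8 × 10⁻⁴)(-0.62) = 1.7 × 10⁻³ → stable
  102–227 m: −αΔT+βΔS = −(2.5 × 10⁻⁴)(-2.2)+(7.8 × 10⁻⁴)(+0.59) = 1.0 × 10⁻³ → stable
The 53–74 m interval has Δρ < 0: lighter water underlies denser water.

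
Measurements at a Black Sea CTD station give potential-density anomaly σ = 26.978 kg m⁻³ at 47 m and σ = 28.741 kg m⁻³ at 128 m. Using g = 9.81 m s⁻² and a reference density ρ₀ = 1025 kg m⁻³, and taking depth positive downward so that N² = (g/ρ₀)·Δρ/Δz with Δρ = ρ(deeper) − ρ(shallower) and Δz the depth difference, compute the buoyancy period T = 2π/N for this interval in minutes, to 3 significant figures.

Δρ = 1028.741 − 1026.978 = 1.763 kg m⁻³ over Δz = 128 − 47 = 81 m.
N² = (9.81/1025) × (1.763/81) = 2.0831 × 10⁻⁴ s⁻².
N = √(2.0831 × 10⁻⁴) = 0.014433 rad s⁻¹, so T = 2π/N = 435.33 s = 7.2555 min ≈ 7.26 min.

7.26 min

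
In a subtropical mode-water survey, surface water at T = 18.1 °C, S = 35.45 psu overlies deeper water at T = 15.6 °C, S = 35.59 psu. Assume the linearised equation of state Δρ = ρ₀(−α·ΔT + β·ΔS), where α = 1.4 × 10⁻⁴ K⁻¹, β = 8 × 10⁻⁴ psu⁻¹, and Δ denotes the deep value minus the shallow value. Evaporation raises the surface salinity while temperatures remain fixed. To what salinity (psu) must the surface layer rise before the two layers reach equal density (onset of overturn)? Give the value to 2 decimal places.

36.03 psu

Neutral buoyancy requires −α(T_deep − T_surf) + β(S_deep − S_surf′) = 0.
S_surf′ = S_deep − (α/β)·ΔT = 35.59 − (1.4 × 10⁻⁴/8 × 10⁻⁴)·(-2.5) = 36.0275 psu.
Increase required: 36.0275 − 35.45 = 0.5775 psu.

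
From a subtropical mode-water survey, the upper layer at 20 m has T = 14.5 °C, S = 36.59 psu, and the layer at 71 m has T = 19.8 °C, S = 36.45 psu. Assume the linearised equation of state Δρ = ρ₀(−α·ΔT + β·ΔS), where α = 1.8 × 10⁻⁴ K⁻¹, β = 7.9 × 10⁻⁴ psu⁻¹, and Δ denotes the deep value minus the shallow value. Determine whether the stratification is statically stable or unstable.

ΔT = 19.8 − 14.5 = +5.3 K and ΔS = 36.45 − 36.59 = -0.14 psu (deep − shallow).
−αΔT = -9.54 × 10⁻⁴; βΔS = -1.106 × 10⁻⁴; sum Δρ/ρ₀ = -1.0646 × 10⁻³.
Δρ/ρ₀ < 0, so Δρ < 0: deeper water is lighter → statically unstable; the column would overturn.

unstable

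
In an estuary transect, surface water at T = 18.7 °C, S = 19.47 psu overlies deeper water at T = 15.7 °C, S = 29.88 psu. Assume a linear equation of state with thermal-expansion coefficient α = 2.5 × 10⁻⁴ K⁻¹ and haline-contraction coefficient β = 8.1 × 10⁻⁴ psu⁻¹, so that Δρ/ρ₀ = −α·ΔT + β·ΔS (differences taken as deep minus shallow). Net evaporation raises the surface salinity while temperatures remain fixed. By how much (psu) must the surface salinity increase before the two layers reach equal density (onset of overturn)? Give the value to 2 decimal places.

11.34 psu

Neutral buoyancy requires −α(T_deep − T_surf) + β(S_deep − S_surf′) = 0.
S_surf′ = S_deep − (α/β)·ΔT = 29.88 − (2.5 × 10⁻⁴/8.1 × 10⁻⁴)·(-3.0) = 30.8059 psu.
Increase required: 30.8059 − 19.47 = 11.3359 psu.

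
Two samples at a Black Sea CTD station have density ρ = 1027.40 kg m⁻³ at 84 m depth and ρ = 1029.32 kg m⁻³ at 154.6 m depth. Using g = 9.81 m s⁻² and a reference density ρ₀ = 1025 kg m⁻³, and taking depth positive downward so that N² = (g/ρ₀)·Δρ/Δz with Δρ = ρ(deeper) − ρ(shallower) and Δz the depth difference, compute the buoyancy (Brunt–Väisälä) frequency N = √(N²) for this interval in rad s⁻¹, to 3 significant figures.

0.0161 rad s⁻¹

Δρ = 1029.32 − 1027.40 = 1.92 kg m⁻³ over Δz = 154.6 − 84 = 70.6 m.
N² = (9.81/1025) × (1.92/70.6) = 2.6028 × 10⁻⁴ s⁻².
N = √(2.6028 × 10⁻⁴) = 0.016133 rad s⁻¹ ≈ 0.0161 rad s⁻¹.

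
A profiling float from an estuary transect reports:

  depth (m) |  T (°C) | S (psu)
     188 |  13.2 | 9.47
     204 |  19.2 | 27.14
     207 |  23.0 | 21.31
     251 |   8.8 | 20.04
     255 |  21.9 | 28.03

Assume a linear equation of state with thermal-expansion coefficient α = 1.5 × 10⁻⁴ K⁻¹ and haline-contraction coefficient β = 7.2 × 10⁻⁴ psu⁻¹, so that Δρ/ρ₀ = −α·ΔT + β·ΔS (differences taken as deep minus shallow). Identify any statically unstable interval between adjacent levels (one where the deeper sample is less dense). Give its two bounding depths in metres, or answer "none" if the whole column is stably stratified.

204–207 m

Evaluate Δρ/ρ₀ = −αΔT + βΔS across each adjacent pair:
  188–204 m: −αΔT+βΔS = −(1.5 × 10⁻⁴)(+6.0)+(7.2 × 10⁻⁴)(+17.67) = 0.012 → stable
  204–207 m: −αΔT+βΔS = −(1.5 × 10⁻⁴)(+3.8)+(7.2 × 10⁻⁴)(-5.83) = -4.8 × 10⁻³ → UNSTABLE
  207–251 m: −αΔT+βΔS = −(1.5 × 10⁻⁴)(-14.2)+(7.2 × 10⁻⁴)(-1.27) = 1.2 × 10⁻³ → stable
  251–255 m: −αΔT+βΔS = −(1.5 × 10⁻⁴)(+13.1)+(7.2 × 10⁻⁴)(+7.99) = 3.8 × 10⁻³ → stable
The 204–207 m interval has Δρ < 0: lighter water underlies denser water.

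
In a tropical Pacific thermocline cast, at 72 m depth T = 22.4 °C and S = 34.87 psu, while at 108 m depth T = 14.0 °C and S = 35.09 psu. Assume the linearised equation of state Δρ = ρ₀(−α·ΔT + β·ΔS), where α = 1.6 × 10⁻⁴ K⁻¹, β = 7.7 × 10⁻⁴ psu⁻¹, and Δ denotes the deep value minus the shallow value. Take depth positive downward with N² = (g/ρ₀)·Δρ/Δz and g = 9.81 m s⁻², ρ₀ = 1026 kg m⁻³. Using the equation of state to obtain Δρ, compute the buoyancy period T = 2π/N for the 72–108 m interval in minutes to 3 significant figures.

5.16 min

ΔT = -8.4 K, ΔS = +0.22 psu (deep − shallow).
Δρ/ρ₀ = −αΔT + βΔS = 1.344 × 10⁻³ + 1.694 × 10⁻⁴ = 1.5134 × 10⁻³, so Δρ ≈ 1.553 kg m⁻³.
N² = (g/ρ₀)·Δρ/Δz = g·(Δρ/ρ₀)/Δz = 9.81 × 1.5134 × 10⁻³ / 36 = 4.1240 × 10⁻⁴ s⁻².
N = √(4.1240 × 10⁻⁴) = 0.020308 rad s⁻¹ → T = 2π/N = 309.39 s = 5.1565 min ≈ 5.16 min.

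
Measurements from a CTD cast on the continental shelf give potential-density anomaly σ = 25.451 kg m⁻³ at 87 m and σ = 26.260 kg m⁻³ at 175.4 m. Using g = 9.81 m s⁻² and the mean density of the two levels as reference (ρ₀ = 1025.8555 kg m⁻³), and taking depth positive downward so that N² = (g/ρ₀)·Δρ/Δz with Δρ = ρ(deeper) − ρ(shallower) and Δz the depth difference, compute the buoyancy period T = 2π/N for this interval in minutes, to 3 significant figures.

Δρ = 1026.260 − 1025.451 = 0.809 kg m⁻³ over Δz = 175.4 − 87 = 88.4 m.
N² = (9.81/1025.8555) × (0.809/88.4) = 8.7514 × 10⁻⁵ s⁻².
N = √(8.7514 × 10⁻⁵) = 9.3549 × 10⁻³ rad s⁻¹, so T = 2π/N = 671.65 s = 11.194 min ≈ 11.2 min.

11.2 min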